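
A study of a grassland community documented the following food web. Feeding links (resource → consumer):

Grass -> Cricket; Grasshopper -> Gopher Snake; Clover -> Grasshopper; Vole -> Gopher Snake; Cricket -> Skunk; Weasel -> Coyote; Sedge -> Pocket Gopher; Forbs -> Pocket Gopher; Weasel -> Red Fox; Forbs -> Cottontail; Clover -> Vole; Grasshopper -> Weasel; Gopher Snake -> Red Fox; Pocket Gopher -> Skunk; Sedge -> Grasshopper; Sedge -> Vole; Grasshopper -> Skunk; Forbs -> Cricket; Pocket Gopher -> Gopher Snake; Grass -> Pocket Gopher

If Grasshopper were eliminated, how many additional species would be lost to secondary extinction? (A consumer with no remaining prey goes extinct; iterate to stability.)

Remove Grasshopper.
Round 1: Weasel (all prey gone) → extinct.
Round 2: Coyote (all prey gone) → extinct.
No further losses. Total secondary extinctions: 2.

2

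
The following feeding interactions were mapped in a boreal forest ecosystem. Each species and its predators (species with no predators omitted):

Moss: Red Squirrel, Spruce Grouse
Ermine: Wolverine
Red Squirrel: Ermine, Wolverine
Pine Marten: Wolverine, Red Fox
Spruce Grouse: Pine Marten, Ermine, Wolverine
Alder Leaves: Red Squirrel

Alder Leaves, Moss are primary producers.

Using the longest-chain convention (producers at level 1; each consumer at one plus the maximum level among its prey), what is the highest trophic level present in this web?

Producers (level 1): Alder Leaves, Moss.
Moss → Spruce Grouse → Pine Marten → Wolverine gives Wolverine level 4.
No species has a prey at level 4, so no species reaches level 5.

4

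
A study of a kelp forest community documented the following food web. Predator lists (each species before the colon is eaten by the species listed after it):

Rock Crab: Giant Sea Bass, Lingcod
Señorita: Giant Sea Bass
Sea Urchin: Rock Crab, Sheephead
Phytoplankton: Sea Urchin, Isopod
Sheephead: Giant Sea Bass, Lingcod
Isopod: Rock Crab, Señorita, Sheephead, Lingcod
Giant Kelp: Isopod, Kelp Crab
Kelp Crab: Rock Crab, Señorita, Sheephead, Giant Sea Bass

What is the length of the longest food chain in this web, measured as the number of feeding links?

One longest chain: Phytoplankton → Sea Urchin → Rock Crab → Giant Sea Bass.
It has 4 species and 3 links.

3 links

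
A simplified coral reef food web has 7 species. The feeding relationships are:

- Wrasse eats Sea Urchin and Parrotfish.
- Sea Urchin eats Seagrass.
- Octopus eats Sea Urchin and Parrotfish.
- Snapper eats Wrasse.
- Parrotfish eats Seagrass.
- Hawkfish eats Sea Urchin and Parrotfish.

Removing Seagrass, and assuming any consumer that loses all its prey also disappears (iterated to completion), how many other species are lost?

Remove Seagrass.
Round 1: Parrotfish (all prey gone), Sea Urchin (all prey gone) → extinct.
Round 2: Octopus (all prey gone), Hawkfish (all prey gone), Wrasse (all prey gone) → extinct.
Round 3: Snapper (all prey gone) → extinct.
No further losses. Total secondary extinctions: 6.

6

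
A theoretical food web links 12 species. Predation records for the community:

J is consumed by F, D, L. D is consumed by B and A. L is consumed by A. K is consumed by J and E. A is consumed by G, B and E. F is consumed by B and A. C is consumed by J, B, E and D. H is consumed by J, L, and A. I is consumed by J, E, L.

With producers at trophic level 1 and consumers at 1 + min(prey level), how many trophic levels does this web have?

Producers (level 1): C, K, H, I.
Following each consumer down to its lowest-level prey: H → A → G (levels 1 through 3).
All prey of G (A 2) are at level 2 or above, so G is at level 1 + 2 = 3.
Every consumer has at least one prey at level 2 or below, so none exceeds level 3.

3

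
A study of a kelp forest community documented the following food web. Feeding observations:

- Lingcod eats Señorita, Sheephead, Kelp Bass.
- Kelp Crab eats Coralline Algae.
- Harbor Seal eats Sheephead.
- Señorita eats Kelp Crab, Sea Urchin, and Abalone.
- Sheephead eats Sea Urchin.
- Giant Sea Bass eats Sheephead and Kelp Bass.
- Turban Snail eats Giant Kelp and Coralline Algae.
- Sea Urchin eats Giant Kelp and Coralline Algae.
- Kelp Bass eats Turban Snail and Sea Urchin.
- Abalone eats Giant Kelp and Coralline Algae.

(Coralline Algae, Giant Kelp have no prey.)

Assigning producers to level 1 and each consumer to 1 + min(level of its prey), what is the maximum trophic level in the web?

Producers (level 1): Coralline Algae, Giant Kelp.
Following each consumer down to its lowest-level prey: Coralline Algae → Turban Snail → Kelp Bass → Giant Sea Bass (levels 1 through 4).
All prey of Giant Sea Bass (Kelp Bass 3, Sheephead 3) are at level 3 or above, so Giant Sea Bass is at level 1 + 3 = 4.
Every consumer has at least one prey at level 3 or below, so none exceeds level 4.

4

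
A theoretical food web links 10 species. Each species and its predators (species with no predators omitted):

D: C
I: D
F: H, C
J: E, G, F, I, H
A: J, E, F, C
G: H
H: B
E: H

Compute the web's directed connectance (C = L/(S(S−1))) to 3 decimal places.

C = 0.178

The web has S = 10 species and L = 16 feeding links.
C = L / (S(S−1)) = 16 / 90 = 0.1778 ≈ 0.178.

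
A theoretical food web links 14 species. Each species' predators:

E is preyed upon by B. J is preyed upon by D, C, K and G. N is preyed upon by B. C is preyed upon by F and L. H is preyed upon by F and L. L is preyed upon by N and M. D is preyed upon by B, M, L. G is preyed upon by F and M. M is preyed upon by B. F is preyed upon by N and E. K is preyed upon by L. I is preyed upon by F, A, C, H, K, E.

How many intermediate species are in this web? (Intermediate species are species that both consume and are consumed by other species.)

Intermediate species (has both prey and predators): D, K, C, H, G, L, F, N, M, E.
Count: 10.

10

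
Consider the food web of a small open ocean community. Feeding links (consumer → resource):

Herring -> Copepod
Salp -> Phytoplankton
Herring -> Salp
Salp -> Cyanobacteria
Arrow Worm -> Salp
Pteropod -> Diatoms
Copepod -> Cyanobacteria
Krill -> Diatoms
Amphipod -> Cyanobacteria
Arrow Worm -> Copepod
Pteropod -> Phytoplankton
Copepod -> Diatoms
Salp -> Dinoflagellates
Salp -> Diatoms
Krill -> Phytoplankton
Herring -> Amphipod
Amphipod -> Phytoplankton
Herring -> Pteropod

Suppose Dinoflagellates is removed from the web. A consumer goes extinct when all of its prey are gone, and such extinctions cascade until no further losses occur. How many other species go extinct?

0

Remove Dinoflagellates.
Every predator of it retains at least one other prey: Salp still has Cyanobacteria, Diatoms, Phytoplankton.
No consumer loses all prey, so no secondary extinctions occur.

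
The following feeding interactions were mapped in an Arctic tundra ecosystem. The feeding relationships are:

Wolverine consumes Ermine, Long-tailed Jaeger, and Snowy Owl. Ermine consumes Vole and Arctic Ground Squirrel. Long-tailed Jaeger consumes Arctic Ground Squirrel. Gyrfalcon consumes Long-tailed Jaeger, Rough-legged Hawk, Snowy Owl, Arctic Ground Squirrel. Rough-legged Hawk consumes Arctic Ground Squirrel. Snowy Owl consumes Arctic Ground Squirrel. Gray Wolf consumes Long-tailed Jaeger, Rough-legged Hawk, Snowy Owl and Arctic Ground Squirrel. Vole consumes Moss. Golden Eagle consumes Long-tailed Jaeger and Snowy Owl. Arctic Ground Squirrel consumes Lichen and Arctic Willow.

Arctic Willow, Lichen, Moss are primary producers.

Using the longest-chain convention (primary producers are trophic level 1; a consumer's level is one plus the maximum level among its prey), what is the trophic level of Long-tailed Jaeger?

Arctic Willow is a producer → level 1.
Arctic Ground Squirrel eats Arctic Willow (level 1); other prey at levels: Lichen 1 → level 2.
Long-tailed Jaeger eats Arctic Ground Squirrel → level 3.

Trophic level 3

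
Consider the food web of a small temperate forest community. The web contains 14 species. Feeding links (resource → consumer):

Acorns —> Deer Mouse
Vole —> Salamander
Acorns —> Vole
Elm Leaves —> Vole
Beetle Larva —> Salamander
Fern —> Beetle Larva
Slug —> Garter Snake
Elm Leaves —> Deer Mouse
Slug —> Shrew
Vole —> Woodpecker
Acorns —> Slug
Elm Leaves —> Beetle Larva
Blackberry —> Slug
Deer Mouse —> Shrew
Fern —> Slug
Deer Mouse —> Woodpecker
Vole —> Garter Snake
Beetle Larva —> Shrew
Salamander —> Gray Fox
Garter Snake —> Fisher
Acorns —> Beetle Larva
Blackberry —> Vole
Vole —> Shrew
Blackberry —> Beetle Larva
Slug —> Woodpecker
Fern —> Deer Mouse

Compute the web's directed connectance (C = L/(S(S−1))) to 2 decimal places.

C = 0.14

The web has S = 14 species and L = 26 feeding links.
C = L / (S(S−1)) = 26 / 182 = 0.1429 ≈ 0.14.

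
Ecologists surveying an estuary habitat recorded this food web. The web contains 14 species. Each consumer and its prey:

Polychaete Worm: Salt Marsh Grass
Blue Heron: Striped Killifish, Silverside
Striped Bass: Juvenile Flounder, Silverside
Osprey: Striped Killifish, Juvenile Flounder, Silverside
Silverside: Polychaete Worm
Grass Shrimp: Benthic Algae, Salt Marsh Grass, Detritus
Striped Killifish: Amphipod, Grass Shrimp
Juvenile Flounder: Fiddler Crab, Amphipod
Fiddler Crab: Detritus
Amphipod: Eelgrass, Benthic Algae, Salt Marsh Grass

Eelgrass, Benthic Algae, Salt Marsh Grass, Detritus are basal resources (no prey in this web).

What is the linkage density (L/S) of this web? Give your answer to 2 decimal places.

L/S = 1.43

There are L = 20 links among S = 14 species.
L/S = 20/14 = 1.4286 ≈ 1.43.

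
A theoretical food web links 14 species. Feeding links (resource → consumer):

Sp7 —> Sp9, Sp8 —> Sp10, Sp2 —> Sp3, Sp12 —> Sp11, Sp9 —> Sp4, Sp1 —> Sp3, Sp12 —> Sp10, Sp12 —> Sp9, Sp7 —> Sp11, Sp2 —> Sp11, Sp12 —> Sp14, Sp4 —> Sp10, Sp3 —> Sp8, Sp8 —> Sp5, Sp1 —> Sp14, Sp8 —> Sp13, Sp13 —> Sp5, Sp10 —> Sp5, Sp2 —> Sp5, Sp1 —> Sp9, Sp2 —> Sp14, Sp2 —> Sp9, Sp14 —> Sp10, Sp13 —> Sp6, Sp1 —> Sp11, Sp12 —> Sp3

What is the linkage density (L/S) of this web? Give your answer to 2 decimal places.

There are L = 26 links among S = 14 species.
L/S = 26/14 = 1.8571 ≈ 1.86.

L/S = 1.86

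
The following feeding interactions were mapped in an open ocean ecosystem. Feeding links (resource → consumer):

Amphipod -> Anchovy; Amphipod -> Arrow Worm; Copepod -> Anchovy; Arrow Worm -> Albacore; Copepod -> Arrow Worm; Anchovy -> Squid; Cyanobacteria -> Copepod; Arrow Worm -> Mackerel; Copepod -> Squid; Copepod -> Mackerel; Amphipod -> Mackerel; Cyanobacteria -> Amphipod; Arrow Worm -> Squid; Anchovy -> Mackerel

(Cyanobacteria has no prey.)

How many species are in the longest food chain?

4 species

One longest chain: Cyanobacteria → Copepod → Anchovy → Squid.
It has 4 species and 3 links.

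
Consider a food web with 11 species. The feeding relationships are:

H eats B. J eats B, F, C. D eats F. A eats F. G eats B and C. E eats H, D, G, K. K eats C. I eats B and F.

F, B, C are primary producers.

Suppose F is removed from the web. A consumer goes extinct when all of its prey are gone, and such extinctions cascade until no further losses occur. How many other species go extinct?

2

Remove F.
Round 1: A (all prey gone), D (all prey gone) → extinct.
No further losses. Total secondary extinctions: 2.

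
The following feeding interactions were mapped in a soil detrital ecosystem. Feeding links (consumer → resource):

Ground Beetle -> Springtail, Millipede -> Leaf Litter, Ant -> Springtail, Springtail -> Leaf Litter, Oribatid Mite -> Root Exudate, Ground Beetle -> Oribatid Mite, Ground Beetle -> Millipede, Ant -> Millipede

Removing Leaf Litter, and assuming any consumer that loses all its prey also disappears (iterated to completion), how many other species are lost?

Remove Leaf Litter.
Round 1: Millipede (all prey gone), Springtail (all prey gone) → extinct.
Round 2: Ant (all prey gone) → extinct.
No further losses. Total secondary extinctions: 3.

3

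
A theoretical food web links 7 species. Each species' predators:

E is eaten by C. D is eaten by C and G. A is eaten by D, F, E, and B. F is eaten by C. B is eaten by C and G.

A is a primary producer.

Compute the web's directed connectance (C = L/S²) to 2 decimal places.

The web has S = 7 species and L = 10 feeding links.
C = L / S² = 10 / 49 = 0.2041 ≈ 0.20.

C = 0.20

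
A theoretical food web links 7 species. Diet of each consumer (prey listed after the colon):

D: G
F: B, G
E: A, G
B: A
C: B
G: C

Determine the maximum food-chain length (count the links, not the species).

One longest chain: A → B → C → G → D.
It has 5 species and 4 links.

4 links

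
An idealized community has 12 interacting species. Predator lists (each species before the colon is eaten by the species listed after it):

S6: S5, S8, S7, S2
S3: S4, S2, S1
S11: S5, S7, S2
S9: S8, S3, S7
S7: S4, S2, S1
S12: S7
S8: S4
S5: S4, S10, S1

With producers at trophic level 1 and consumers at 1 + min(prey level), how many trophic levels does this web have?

3

Producers (level 1): S6, S11, S9, S12.
Following each consumer down to its lowest-level prey: S6 → S5 → S1 (levels 1 through 3).
All prey of S1 (S5 2, S3 2, S7 2) are at level 2 or above, so S1 is at level 1 + 2 = 3.
Every consumer has at least one prey at level 2 or below, so none exceeds level 3.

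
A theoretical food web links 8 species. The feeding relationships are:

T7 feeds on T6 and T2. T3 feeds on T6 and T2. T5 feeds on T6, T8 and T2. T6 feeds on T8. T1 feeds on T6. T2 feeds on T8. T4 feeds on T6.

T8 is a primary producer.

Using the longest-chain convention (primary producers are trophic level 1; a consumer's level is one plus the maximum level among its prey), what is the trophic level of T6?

T8 is a producer → level 1.
T6 eats T8 → level 2.

Trophic level 2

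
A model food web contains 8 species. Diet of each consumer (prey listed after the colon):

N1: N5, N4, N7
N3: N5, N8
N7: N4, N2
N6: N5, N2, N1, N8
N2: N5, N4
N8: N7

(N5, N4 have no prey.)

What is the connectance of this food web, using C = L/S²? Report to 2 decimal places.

The web has S = 8 species and L = 14 feeding links.
C = L / S² = 14 / 64 = 0.2188 ≈ 0.22.

C = 0.22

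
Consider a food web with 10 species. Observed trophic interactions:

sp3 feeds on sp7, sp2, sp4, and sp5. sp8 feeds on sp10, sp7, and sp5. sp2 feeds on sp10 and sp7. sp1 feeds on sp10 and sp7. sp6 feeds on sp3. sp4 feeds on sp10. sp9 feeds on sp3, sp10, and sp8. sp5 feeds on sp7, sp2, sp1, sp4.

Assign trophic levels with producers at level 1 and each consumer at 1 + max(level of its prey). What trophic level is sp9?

sp7 is a producer → level 1.
sp1 eats sp7 (level 1); other prey at levels: sp10 1 → level 2.
sp5 eats sp1 (level 2); other prey at levels: sp7 1, sp4 2, sp2 2 → level 3.
sp8 eats sp5 (level 3); other prey at levels: sp7 1, sp10 1 → level 4.
sp9 eats sp8 (level 4); other prey at levels: sp10 1, sp3 4 → level 5.

Trophic level 5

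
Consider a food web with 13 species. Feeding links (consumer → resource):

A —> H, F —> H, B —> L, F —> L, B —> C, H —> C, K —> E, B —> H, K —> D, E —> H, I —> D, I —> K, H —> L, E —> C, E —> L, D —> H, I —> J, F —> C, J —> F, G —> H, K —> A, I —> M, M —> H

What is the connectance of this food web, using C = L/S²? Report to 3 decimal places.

C = 0.136

The web has S = 13 species and L = 23 feeding links.
C = L / S² = 23 / 169 = 0.1361 ≈ 0.136.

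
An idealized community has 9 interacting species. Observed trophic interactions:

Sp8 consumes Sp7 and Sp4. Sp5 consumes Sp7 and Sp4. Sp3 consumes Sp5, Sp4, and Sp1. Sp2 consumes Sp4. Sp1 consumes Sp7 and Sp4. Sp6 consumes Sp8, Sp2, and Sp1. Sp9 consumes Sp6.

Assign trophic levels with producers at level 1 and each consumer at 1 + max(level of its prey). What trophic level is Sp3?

Trophic level 3

Sp7 is a producer → level 1.
Sp5 eats Sp7 (level 1); other prey at levels: Sp4 1 → level 2.
Sp3 eats Sp5 (level 2); other prey at levels: Sp4 1, Sp1 2 → level 3.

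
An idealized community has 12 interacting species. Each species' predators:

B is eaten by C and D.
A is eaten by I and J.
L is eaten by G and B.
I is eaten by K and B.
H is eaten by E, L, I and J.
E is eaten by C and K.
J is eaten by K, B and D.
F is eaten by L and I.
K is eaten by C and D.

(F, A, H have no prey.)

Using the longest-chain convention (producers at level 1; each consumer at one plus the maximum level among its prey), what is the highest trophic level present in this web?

4

Producers (level 1): F, A, H.
F → I → B → C gives C level 4.
No species has a prey at level 4, so no species reaches level 5.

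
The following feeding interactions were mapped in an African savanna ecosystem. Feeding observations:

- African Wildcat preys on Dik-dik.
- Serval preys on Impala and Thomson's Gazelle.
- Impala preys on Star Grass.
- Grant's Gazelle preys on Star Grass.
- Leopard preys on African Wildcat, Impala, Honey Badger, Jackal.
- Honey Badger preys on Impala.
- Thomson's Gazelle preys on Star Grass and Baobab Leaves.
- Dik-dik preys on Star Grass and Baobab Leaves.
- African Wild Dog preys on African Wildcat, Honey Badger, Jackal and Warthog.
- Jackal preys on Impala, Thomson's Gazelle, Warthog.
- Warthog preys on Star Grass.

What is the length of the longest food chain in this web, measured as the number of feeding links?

One longest chain: Baobab Leaves → Dik-dik → African Wildcat → Leopard.
It has 4 species and 3 links.

3 links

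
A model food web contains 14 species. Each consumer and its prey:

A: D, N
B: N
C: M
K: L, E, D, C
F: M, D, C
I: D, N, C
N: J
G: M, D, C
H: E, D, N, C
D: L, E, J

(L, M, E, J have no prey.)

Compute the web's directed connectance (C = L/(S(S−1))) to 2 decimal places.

C = 0.14

The web has S = 14 species and L = 25 feeding links.
C = L / (S(S−1)) = 25 / 182 = 0.1374 ≈ 0.14.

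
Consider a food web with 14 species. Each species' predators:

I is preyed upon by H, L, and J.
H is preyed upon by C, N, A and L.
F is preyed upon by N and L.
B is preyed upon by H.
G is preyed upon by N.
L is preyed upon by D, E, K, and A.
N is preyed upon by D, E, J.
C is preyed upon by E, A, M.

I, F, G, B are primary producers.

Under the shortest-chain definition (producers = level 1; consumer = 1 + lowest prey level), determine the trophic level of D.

Trophic level 3

F is a producer → level 1.
N eats F → level 2.
D eats N → level 3.
No prey of D is below level 2, so 3 is the minimum.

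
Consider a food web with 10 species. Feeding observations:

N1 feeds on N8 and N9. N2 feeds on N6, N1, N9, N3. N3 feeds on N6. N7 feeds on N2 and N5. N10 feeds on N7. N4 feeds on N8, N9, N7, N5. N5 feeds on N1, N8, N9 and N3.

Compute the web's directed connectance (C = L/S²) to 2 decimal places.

C = 0.18

The web has S = 10 species and L = 18 feeding links.
C = L / S² = 18 / 100 = 0.1800 ≈ 0.18.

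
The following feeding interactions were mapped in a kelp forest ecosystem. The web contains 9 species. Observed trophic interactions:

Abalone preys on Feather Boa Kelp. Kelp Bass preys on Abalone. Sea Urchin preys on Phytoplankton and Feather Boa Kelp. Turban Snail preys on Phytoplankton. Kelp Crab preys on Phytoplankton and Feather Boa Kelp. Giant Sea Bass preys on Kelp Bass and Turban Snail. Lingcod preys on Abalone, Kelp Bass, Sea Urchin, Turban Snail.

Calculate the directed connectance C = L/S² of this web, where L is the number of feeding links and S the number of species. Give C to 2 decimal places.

The web has S = 9 species and L = 13 feeding links.
C = L / S² = 13 / 81 = 0.1605 ≈ 0.16.

C = 0.16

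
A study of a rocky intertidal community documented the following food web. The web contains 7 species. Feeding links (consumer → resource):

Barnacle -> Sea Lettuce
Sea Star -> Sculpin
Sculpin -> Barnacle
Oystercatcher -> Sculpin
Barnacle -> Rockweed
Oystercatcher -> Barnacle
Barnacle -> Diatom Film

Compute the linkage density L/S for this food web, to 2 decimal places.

L/S = 1.00

There are L = 7 links among S = 7 species.
L/S = 7/7 = 1.0000 ≈ 1.00.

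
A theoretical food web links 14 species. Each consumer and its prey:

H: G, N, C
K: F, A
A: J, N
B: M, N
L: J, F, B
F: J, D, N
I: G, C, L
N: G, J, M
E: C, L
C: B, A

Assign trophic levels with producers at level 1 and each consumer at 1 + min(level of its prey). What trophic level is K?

J is a producer → level 1.
F eats J → level 2.
K eats F → level 3.
No prey of K is below level 2, so 3 is the minimum.

Trophic level 3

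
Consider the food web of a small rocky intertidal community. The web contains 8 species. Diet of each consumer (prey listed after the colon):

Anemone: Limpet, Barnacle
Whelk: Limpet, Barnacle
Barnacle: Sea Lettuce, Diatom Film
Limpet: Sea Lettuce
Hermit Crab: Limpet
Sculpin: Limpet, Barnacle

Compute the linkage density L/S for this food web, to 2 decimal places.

There are L = 10 links among S = 8 species.
L/S = 10/8 = 1.2500 ≈ 1.25.

L/S = 1.25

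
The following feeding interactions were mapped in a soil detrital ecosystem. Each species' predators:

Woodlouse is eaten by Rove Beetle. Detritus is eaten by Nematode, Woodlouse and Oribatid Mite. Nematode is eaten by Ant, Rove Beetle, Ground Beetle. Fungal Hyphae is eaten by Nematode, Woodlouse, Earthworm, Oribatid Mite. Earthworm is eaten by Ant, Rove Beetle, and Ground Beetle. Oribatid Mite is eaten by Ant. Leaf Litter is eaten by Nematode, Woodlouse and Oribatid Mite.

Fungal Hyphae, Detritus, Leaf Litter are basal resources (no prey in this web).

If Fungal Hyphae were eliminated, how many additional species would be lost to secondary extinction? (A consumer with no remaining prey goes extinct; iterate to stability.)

1

Remove Fungal Hyphae.
Round 1: Earthworm (all prey gone) → extinct.
No further losses. Total secondary extinctions: 1.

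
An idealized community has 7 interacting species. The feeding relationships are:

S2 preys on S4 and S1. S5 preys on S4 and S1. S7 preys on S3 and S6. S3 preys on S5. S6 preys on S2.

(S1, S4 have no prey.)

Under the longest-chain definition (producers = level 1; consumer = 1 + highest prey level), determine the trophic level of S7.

S1 is a producer → level 1.
S5 eats S1 (level 1); other prey at levels: S4 1 → level 2.
S3 eats S5 → level 3.
S7 eats S3 (level 3); other prey at levels: S6 3 → level 4.

Trophic level 4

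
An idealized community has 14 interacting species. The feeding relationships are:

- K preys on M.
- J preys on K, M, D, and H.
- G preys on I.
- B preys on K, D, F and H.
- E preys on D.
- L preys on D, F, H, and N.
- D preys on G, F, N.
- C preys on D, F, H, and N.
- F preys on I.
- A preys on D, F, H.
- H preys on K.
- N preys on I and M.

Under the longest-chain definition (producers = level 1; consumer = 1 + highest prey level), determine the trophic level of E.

I is a producer → level 1.
F eats I → level 2.
D eats F (level 2); other prey at levels: G 2, N 2 → level 3.
E eats D → level 4.

Trophic level 4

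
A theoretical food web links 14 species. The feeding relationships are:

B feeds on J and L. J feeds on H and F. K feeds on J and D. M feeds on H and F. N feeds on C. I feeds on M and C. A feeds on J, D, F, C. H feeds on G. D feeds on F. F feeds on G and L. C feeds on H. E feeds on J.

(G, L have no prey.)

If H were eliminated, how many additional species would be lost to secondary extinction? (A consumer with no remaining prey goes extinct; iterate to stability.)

2

Remove H.
Round 1: C (all prey gone) → extinct.
Round 2: N (all prey gone) → extinct.
No further losses. Total secondary extinctions: 2.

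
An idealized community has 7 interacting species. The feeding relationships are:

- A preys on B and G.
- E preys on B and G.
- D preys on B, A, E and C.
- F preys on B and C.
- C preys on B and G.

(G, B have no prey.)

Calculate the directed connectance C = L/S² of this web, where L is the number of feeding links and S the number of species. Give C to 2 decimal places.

The web has S = 7 species and L = 12 feeding links.
C = L / S² = 12 / 49 = 0.2449 ≈ 0.24.

C = 0.24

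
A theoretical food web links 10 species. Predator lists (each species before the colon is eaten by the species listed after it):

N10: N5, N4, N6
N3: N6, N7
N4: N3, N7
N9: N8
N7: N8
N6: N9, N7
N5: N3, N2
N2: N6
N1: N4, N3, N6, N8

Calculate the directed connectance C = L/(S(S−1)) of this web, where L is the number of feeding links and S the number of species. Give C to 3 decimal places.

The web has S = 10 species and L = 18 feeding links.
C = L / (S(S−1)) = 18 / 90 = 0.2000 ≈ 0.200.

C = 0.200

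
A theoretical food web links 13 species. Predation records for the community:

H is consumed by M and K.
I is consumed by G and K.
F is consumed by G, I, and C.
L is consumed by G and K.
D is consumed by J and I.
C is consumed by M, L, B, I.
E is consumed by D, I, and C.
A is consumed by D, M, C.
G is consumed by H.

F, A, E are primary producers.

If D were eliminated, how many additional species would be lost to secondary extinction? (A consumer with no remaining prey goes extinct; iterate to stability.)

1

Remove D.
Round 1: J (all prey gone) → extinct.
No further losses. Total secondary extinctions: 1.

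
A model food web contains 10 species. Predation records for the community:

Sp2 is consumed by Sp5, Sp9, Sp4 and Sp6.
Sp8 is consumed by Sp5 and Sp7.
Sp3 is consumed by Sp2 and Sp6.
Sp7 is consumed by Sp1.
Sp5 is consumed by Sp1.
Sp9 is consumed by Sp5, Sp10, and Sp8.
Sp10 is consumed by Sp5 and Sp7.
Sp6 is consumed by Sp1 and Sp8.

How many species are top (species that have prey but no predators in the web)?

Top species (has prey, but nothing eats it): Sp4, Sp1.
Count: 2.

2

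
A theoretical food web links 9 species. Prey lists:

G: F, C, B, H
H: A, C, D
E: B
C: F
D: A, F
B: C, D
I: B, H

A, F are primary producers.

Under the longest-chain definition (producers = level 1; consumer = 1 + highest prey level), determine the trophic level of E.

F is a producer → level 1.
C eats F → level 2.
B eats C (level 2); other prey at levels: D 2 → level 3.
E eats B → level 4.

Trophic level 4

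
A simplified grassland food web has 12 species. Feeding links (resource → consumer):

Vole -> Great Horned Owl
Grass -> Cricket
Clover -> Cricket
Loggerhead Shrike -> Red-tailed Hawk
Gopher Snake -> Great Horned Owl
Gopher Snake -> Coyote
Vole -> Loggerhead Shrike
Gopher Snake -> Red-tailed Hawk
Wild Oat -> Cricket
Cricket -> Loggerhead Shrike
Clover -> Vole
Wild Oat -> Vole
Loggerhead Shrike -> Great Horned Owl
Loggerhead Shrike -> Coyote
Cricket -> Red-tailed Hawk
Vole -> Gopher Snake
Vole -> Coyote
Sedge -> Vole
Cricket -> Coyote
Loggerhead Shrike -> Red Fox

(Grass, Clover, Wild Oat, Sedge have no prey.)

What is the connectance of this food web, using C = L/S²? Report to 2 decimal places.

C = 0.14

The web has S = 12 species and L = 20 feeding links.
C = L / S² = 20 / 144 = 0.1389 ≈ 0.14.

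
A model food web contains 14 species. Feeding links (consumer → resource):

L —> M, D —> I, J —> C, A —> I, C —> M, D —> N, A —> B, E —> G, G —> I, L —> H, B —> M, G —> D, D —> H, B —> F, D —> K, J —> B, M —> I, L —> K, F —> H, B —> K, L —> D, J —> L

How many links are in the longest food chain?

3 links

One longest chain: K → D → G → E.
It has 4 species and 3 links.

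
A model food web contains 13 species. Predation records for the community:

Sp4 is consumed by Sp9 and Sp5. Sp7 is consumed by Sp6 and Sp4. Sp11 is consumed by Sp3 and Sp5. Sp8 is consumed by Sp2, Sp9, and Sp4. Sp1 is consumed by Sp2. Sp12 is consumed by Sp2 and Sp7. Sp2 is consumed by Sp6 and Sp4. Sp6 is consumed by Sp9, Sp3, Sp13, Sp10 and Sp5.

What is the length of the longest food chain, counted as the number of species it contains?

4 species

One longest chain: Sp12 → Sp7 → Sp6 → Sp10.
It has 4 species and 3 links.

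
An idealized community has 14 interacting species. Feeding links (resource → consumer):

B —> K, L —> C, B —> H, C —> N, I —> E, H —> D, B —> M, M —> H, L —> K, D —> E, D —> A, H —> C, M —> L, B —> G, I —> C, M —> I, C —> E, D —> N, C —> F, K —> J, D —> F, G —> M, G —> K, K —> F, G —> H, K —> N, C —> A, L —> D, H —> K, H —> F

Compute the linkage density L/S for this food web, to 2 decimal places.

L/S = 2.14

There are L = 30 links among S = 14 species.
L/S = 30/14 = 2.1429 ≈ 2.14.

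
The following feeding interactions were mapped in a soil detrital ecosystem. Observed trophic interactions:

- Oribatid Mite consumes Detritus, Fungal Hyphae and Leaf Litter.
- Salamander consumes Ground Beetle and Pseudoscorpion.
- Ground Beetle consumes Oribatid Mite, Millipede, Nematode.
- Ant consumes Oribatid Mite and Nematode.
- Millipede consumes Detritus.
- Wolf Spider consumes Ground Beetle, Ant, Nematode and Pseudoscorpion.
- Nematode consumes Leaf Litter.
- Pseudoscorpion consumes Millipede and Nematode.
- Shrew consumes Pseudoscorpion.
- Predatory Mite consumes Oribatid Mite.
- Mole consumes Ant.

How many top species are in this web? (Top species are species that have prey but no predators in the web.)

5

Top species (has prey, but nothing eats it): Predatory Mite, Mole, Salamander, Shrew, Wolf Spider.
Count: 5.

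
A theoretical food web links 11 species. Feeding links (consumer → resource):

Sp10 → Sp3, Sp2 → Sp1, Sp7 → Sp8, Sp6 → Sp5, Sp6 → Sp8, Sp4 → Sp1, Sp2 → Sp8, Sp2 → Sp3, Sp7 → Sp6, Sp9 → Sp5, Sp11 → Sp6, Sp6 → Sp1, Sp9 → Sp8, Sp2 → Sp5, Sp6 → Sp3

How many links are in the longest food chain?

One longest chain: Sp5 → Sp6 → Sp7.
It has 3 species and 2 links.

2 links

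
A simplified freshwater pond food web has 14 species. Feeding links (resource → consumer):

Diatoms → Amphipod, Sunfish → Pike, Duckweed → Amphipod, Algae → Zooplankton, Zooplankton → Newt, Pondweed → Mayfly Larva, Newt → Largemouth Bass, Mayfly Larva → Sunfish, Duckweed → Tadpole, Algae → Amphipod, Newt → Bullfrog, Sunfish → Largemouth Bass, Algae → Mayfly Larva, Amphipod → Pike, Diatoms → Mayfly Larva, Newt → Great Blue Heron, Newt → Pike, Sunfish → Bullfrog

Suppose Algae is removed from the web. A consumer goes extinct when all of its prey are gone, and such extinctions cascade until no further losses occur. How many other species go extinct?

Remove Algae.
Round 1: Zooplankton (all prey gone) → extinct.
Round 2: Newt (all prey gone) → extinct.
Round 3: Great Blue Heron (all prey gone) → extinct.
No further losses. Total secondary extinctions: 3.

3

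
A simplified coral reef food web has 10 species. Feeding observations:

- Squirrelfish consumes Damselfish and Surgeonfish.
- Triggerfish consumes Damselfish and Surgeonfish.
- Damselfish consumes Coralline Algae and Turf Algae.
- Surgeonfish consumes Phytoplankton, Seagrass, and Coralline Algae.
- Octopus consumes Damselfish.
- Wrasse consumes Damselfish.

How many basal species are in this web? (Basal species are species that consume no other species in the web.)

Basal species (no prey listed): Coralline Algae, Seagrass, Phytoplankton, Turf Algae.
Count: 4.

4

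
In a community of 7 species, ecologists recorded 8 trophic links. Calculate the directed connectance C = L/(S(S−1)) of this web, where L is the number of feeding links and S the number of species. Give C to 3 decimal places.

C = 0.190

The web has S = 7 species and L = 8 feeding links.
C = L / (S(S−1)) = 8 / 42 = 0.1905 ≈ 0.190.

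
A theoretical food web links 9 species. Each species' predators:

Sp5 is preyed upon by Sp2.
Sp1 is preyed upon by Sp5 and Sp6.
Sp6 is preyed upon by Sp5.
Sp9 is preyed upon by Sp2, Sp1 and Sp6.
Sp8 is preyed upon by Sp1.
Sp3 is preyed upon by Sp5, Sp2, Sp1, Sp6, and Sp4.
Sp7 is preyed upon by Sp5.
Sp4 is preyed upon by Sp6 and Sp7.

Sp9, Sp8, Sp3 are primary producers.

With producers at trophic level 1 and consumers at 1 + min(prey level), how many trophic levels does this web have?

Producers (level 1): Sp9, Sp8, Sp3.
Following each consumer down to its lowest-level prey: Sp3 → Sp4 → Sp7 (levels 1 through 3).
All prey of Sp7 (Sp4 2) are at level 2 or above, so Sp7 is at level 1 + 2 = 3.
Every consumer has at least one prey at level 2 or below, so none exceeds level 3.

3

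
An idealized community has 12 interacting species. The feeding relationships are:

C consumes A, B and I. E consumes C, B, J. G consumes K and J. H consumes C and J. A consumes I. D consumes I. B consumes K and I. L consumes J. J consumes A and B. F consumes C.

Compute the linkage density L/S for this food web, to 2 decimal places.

There are L = 18 links among S = 12 species.
L/S = 18/12 = 1.5000 ≈ 1.50.

L/S = 1.50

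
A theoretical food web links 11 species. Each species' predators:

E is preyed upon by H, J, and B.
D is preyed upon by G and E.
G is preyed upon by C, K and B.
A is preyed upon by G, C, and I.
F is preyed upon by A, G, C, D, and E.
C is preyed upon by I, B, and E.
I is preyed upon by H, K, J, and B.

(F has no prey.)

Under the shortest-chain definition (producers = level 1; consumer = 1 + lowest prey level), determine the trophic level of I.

F is a producer → level 1.
A eats F → level 2.
I eats A → level 3.
No prey of I is below level 2, so 3 is the minimum.

Trophic level 3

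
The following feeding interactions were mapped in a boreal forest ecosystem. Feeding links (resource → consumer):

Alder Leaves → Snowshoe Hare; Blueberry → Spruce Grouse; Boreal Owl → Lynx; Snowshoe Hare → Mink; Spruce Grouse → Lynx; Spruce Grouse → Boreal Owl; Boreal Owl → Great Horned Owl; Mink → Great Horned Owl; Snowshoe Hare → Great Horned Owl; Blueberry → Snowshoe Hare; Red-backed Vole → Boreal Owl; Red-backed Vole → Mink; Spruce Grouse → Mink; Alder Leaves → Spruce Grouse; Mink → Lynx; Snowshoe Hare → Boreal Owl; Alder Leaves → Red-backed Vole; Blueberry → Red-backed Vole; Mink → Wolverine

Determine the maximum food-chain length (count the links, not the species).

One longest chain: Alder Leaves → Snowshoe Hare → Boreal Owl → Great Horned Owl.
It has 4 species and 3 links.

3 links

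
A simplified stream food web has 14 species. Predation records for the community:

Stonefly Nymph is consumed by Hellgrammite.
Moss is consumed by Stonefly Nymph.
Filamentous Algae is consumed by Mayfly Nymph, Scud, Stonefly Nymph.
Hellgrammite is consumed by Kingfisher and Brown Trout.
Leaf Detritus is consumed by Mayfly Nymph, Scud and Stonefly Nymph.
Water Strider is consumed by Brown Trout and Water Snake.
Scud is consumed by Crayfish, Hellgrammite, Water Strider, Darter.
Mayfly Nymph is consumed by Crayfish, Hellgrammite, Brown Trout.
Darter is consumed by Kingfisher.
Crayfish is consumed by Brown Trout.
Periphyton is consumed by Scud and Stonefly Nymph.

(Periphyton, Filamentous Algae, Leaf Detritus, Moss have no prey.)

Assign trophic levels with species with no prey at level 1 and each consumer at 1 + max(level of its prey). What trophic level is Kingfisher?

Periphyton has no prey (basal) → level 1.
Scud eats Periphyton (level 1); other prey at levels: Filamentous Algae 1, Leaf Detritus 1 → level 2.
Darter eats Scud → level 3.
Kingfisher eats Darter (level 3); other prey at levels: Hellgrammite 3 → level 4.

Trophic level 4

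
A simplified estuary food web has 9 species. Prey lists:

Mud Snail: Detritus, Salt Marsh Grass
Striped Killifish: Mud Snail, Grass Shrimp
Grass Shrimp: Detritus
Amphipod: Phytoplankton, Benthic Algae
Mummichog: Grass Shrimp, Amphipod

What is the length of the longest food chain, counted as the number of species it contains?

One longest chain: Detritus → Mud Snail → Striped Killifish.
It has 3 species and 2 links.

3 species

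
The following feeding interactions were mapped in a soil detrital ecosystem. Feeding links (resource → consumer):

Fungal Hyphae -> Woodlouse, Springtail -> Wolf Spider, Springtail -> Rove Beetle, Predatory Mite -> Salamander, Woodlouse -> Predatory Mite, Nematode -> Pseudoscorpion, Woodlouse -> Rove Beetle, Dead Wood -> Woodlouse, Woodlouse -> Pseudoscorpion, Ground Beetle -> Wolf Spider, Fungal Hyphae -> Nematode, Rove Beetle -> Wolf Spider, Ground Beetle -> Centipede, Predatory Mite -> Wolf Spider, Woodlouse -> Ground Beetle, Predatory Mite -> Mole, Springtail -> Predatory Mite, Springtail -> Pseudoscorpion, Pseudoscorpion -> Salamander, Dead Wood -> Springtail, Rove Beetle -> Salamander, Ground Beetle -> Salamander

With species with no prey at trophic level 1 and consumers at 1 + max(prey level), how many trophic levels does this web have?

Basal resources (level 1): Dead Wood, Fungal Hyphae.
Dead Wood → Woodlouse → Rove Beetle → Salamander gives Salamander level 4.
No species has a prey at level 4, so no species reaches level 5.

4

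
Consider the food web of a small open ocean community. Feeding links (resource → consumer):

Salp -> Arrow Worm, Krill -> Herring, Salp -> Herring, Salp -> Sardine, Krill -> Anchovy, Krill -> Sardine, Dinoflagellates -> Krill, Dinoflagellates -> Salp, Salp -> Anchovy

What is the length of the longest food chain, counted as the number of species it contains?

3 species

One longest chain: Dinoflagellates → Krill → Anchovy.
It has 3 species and 2 links.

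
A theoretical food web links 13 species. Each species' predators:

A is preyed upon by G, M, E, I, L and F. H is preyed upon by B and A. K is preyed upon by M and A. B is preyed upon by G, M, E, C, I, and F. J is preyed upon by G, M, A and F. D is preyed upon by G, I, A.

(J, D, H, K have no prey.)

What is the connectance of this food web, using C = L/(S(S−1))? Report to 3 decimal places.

C = 0.147

The web has S = 13 species and L = 23 feeding links.
C = L / (S(S−1)) = 23 / 156 = 0.1474 ≈ 0.147.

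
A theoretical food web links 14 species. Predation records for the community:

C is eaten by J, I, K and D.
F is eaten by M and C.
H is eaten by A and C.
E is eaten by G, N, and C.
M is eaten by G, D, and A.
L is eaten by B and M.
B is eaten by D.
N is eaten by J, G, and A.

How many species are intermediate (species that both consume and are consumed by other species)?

4

Intermediate species (has both prey and predators): M, N, C, B.
Count: 4.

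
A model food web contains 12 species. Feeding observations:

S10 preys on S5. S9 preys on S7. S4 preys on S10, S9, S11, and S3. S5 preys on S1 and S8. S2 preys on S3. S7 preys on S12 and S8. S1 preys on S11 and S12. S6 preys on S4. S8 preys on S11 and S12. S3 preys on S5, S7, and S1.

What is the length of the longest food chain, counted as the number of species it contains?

6 species

One longest chain: S11 → S1 → S5 → S10 → S4 → S6.
It has 6 species and 5 links.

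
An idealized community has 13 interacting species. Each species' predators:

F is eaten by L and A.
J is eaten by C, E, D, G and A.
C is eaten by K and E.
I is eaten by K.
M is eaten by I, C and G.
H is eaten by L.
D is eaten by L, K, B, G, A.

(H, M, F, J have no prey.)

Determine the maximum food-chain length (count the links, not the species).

One longest chain: J → D → L.
It has 3 species and 2 links.

2 links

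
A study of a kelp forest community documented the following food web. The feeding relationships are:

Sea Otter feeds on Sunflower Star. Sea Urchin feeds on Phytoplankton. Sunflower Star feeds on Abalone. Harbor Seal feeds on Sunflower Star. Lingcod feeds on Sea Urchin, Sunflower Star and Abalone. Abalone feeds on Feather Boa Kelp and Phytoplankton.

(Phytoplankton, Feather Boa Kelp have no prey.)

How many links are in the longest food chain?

One longest chain: Phytoplankton → Abalone → Sunflower Star → Lingcod.
It has 4 species and 3 links.

3 links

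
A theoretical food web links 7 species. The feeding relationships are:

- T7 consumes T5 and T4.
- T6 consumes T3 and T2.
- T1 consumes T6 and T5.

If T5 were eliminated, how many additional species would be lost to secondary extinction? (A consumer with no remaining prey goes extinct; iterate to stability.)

0

Remove T5.
Every predator of it retains at least one other prey: T7 still has T4; T1 still has T6.
No consumer loses all prey, so no secondary extinctions occur.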